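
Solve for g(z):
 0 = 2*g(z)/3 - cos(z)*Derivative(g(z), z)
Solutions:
 g(z) = C1*(sin(z) + 1)^(1/3)/(sin(z) - 1)^(1/3)


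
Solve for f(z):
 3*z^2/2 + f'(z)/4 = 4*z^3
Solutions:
 f(z) = C1 + 4*z^4 - 2*z^3


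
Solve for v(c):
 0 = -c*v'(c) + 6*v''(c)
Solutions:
 v(c) = C1 + C2*erfi(sqrt(3)*c/6)


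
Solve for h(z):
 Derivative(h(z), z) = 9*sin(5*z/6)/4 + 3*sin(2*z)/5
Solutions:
 h(z) = C1 - 27*cos(5*z/6)/10 - 3*cos(2*z)/10


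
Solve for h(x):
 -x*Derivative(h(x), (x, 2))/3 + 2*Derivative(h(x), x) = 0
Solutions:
 h(x) = C1 + C2*x^7


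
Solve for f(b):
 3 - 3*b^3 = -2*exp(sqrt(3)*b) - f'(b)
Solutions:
 f(b) = C1 + 3*b^4/4 - 3*b - 2*sqrt(3)*exp(sqrt(3)*b)/3


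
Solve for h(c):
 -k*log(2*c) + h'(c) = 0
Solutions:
 h(c) = C1 + c*k*log(c) - c*k + c*k*log(2)


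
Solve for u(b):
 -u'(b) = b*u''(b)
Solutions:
 u(b) = C1 + C2*log(b)


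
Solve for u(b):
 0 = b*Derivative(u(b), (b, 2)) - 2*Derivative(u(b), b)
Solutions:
 u(b) = C1 + C2*b^3


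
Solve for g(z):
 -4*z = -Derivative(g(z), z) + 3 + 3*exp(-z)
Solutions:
 g(z) = C1 + 2*z^2 + 3*z - 3*exp(-z)


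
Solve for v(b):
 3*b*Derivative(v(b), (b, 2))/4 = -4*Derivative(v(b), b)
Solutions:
 v(b) = C1 + C2/b^(13/3)


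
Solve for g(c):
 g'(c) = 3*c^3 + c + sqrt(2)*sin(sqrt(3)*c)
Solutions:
 g(c) = C1 + 3*c^4/4 + c^2/2 - sqrt(6)*cos(sqrt(3)*c)/3


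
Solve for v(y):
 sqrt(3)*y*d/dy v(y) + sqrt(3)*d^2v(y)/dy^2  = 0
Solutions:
 v(y) = C1 + C2*erf(sqrt(2)*y/2)


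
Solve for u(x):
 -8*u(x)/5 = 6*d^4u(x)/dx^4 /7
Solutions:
 u(x) = (C1*sin(15^(3/4)*7^(1/4)*x/15) + C2*cos(15^(3/4)*7^(1/4)*x/15))*exp(-15^(3/4)*7^(1/4)*x/15) + (C3*sin(15^(3/4)*7^(1/4)*x/15) + C4*cos(15^(3/4)*7^(1/4)*x/15))*exp(15^(3/4)*7^(1/4)*x/15)


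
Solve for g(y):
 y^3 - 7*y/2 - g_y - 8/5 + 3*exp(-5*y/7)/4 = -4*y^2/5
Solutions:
 g(y) = C1 + y^4/4 + 4*y^3/15 - 7*y^2/4 - 8*y/5 - 21*exp(-5*y/7)/20


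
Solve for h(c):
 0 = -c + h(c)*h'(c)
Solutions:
 h(c) = -sqrt(C1 + c^2)
 h(c) = sqrt(C1 + c^2)


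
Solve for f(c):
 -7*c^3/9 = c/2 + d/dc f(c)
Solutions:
 f(c) = C1 - 7*c^4/36 - c^2/4


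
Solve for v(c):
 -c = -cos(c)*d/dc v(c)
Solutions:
 v(c) = C1 + Integral(c/cos(c), c)


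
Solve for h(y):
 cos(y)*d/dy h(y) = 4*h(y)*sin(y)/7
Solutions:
 h(y) = C1/cos(y)^(4/7)


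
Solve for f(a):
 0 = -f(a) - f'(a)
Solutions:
 f(a) = C1*exp(-a)


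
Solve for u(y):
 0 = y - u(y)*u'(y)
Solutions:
 u(y) = -sqrt(C1 + y^2)
 u(y) = sqrt(C1 + y^2)


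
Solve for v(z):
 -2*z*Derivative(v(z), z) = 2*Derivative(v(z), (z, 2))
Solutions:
 v(z) = C1 + C2*erf(sqrt(2)*z/2)


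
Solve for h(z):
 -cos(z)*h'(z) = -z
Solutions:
 h(z) = C1 + Integral(z/cos(z), z)


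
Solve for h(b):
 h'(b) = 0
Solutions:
 h(b) = C1


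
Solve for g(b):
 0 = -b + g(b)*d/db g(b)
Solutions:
 g(b) = -sqrt(C1 + b^2)
 g(b) = sqrt(C1 + b^2)


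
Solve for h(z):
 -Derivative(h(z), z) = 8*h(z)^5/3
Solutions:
 h(z) = -3^(1/4)*(1/(C1 + 32*z))^(1/4)
 h(z) = 3^(1/4)*(1/(C1 + 32*z))^(1/4)
 h(z) = -3^(1/4)*I*(1/(C1 + 32*z))^(1/4)
 h(z) = 3^(1/4)*I*(1/(C1 + 32*z))^(1/4)


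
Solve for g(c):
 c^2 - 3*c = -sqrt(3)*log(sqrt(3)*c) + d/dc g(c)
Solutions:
 g(c) = C1 + c^3/3 - 3*c^2/2 + sqrt(3)*c*log(c) - sqrt(3)*c + sqrt(3)*c*log(3)/2


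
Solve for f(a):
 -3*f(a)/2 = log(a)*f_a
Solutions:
 f(a) = C1*exp(-3*li(a)/2)


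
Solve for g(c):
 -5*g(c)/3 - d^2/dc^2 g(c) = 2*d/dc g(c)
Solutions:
 g(c) = (C1*sin(sqrt(6)*c/3) + C2*cos(sqrt(6)*c/3))*exp(-c)


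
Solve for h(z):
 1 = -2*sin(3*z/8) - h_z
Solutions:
 h(z) = C1 - z + 16*cos(3*z/8)/3


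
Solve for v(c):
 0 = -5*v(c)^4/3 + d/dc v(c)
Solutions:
 v(c) = (-1/(C1 + 5*c))^(1/3)
 v(c) = (-1/(C1 + 5*c))^(1/3)*(-1 - sqrt(3)*I)/2
 v(c) = (-1/(C1 + 5*c))^(1/3)*(-1 + sqrt(3)*I)/2


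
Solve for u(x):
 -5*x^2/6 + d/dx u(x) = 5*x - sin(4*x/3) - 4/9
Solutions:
 u(x) = C1 + 5*x^3/18 + 5*x^2/2 - 4*x/9 + 3*cos(4*x/3)/4


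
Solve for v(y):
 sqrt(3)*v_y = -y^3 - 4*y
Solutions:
 v(y) = C1 - sqrt(3)*y^4/12 - 2*sqrt(3)*y^2/3


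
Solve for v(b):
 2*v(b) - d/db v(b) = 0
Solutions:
 v(b) = C1*exp(2*b)


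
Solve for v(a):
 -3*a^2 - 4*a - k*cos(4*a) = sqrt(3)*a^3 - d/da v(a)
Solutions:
 v(a) = C1 + sqrt(3)*a^4/4 + a^3 + 2*a^2 + k*sin(4*a)/4


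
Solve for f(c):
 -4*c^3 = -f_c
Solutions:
 f(c) = C1 + c^4


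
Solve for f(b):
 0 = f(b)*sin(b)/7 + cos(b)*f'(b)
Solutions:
 f(b) = C1*cos(b)^(1/7)


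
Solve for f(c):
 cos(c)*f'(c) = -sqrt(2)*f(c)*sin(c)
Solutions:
 f(c) = C1*cos(c)^(sqrt(2))


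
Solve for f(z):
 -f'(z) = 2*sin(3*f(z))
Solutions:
 f(z) = -acos((-C1 - exp(12*z))/(C1 - exp(12*z)))/3 + 2*pi/3
 f(z) = acos((-C1 - exp(12*z))/(C1 - exp(12*z)))/3


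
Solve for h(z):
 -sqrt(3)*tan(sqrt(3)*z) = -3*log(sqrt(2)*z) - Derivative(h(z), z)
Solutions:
 h(z) = C1 - 3*z*log(z) - 3*z*log(2)/2 + 3*z - log(cos(sqrt(3)*z))


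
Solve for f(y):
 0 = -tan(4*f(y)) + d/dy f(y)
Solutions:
 f(y) = -asin(C1*exp(4*y))/4 + pi/4
 f(y) = asin(C1*exp(4*y))/4


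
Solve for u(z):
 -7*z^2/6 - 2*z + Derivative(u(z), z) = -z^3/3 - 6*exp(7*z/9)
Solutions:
 u(z) = C1 - z^4/12 + 7*z^3/18 + z^2 - 54*exp(7*z/9)/7


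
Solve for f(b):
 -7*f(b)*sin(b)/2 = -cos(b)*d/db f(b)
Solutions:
 f(b) = C1/cos(b)^(7/2)


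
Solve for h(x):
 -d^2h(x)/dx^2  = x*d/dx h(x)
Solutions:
 h(x) = C1 + C2*erf(sqrt(2)*x/2)


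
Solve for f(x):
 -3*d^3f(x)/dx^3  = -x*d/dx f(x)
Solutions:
 f(x) = C1 + Integral(C2*airyai(3^(2/3)*x/3) + C3*airybi(3^(2/3)*x/3), x)


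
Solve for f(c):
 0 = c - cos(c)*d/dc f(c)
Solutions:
 f(c) = C1 + Integral(c/cos(c), c)


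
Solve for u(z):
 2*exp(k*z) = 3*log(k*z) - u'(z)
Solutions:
 u(z) = C1 + 3*z*log(k*z) - 3*z + Piecewise((-2*exp(k*z)/k, Ne(k, 0)), (-2*z, True))


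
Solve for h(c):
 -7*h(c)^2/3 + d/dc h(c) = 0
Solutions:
 h(c) = -3/(C1 + 7*c)


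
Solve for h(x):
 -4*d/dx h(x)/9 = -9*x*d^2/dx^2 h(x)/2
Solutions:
 h(x) = C1 + C2*x^(89/81)


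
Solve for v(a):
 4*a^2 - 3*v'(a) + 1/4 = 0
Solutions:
 v(a) = C1 + 4*a^3/9 + a/12


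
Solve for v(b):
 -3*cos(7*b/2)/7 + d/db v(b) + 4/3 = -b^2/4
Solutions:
 v(b) = C1 - b^3/12 - 4*b/3 + 6*sin(7*b/2)/49


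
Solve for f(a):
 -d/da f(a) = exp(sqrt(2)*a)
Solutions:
 f(a) = C1 - sqrt(2)*exp(sqrt(2)*a)/2


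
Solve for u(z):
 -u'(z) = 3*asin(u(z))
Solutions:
 Integral(1/asin(_y), (_y, u(z))) = C1 - 3*z


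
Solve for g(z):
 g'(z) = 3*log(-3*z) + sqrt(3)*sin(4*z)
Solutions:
 g(z) = C1 + 3*z*log(-z) - 3*z + 3*z*log(3) - sqrt(3)*cos(4*z)/4


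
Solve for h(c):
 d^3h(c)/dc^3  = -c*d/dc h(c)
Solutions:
 h(c) = C1 + Integral(C2*airyai(-c) + C3*airybi(-c), c)


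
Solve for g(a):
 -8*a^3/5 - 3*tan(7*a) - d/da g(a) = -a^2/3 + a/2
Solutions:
 g(a) = C1 - 2*a^4/5 + a^3/9 - a^2/4 + 3*log(cos(7*a))/7


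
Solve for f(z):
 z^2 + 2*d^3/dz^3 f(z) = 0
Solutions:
 f(z) = C1 + C2*z + C3*z^2 - z^5/120


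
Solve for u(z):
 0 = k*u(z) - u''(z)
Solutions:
 u(z) = C1*exp(-sqrt(k)*z) + C2*exp(sqrt(k)*z)


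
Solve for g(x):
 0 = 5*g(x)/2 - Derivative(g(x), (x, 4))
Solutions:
 g(x) = C1*exp(-2^(3/4)*5^(1/4)*x/2) + C2*exp(2^(3/4)*5^(1/4)*x/2) + C3*sin(2^(3/4)*5^(1/4)*x/2) + C4*cos(2^(3/4)*5^(1/4)*x/2)


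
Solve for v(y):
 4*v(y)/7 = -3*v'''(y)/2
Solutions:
 v(y) = C3*exp(-2*21^(2/3)*y/21) + (C1*sin(3^(1/6)*7^(2/3)*y/7) + C2*cos(3^(1/6)*7^(2/3)*y/7))*exp(21^(2/3)*y/21)


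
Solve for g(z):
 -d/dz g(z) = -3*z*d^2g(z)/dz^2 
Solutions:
 g(z) = C1 + C2*z^(4/3)


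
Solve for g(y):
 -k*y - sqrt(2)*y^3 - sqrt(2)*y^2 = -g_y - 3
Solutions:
 g(y) = C1 + k*y^2/2 + sqrt(2)*y^4/4 + sqrt(2)*y^3/3 - 3*y


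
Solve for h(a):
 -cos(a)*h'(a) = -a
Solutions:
 h(a) = C1 + Integral(a/cos(a), a)


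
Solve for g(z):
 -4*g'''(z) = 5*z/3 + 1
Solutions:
 g(z) = C1 + C2*z + C3*z^2 - 5*z^4/288 - z^3/24


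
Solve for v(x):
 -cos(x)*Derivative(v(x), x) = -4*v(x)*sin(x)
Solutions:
 v(x) = C1/cos(x)^4


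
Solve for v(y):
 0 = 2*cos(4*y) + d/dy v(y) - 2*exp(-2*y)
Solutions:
 v(y) = C1 - sin(4*y)/2 - exp(-2*y)


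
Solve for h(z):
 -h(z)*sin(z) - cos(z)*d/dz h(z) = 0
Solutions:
 h(z) = C1*cos(z)


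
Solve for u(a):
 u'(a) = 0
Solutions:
 u(a) = C1


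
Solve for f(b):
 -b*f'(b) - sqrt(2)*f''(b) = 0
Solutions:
 f(b) = C1 + C2*erf(2^(1/4)*b/2)


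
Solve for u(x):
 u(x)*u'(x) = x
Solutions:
 u(x) = -sqrt(C1 + x^2)
 u(x) = sqrt(C1 + x^2)


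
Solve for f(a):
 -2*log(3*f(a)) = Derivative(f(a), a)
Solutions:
 Integral(1/(log(_y) + log(3)), (_y, f(a)))/2 = C1 - a


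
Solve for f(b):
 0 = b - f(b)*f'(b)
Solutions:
 f(b) = -sqrt(C1 + b^2)
 f(b) = sqrt(C1 + b^2)


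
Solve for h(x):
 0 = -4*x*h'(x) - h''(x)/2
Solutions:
 h(x) = C1 + C2*erf(2*x)


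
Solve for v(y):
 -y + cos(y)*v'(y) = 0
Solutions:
 v(y) = C1 + Integral(y/cos(y), y)


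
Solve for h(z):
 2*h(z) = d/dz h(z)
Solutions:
 h(z) = C1*exp(2*z)


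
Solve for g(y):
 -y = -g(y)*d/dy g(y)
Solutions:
 g(y) = -sqrt(C1 + y^2)
 g(y) = sqrt(C1 + y^2)


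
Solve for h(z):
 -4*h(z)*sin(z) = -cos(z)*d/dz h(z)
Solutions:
 h(z) = C1/cos(z)^4


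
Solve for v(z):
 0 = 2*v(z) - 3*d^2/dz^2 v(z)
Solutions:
 v(z) = C1*exp(-sqrt(6)*z/3) + C2*exp(sqrt(6)*z/3)


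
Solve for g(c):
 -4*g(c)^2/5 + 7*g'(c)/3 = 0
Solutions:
 g(c) = -35/(C1 + 12*c)


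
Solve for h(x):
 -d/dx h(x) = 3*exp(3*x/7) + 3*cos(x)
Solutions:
 h(x) = C1 - 7*exp(3*x/7) - 3*sin(x)


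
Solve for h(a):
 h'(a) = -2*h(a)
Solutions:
 h(a) = C1*exp(-2*a)


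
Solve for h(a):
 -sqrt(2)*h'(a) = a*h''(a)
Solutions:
 h(a) = C1 + C2*a^(1 - sqrt(2))


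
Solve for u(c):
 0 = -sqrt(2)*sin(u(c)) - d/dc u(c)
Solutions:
 u(c) = -acos((-C1 - exp(2*sqrt(2)*c))/(C1 - exp(2*sqrt(2)*c))) + 2*pi
 u(c) = acos((-C1 - exp(2*sqrt(2)*c))/(C1 - exp(2*sqrt(2)*c)))


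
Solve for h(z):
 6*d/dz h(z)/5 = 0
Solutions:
 h(z) = C1


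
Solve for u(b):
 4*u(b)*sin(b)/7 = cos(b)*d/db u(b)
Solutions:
 u(b) = C1/cos(b)^(4/7)


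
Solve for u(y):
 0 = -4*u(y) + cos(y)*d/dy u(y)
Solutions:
 u(y) = C1*(sin(y)^2 + 2*sin(y) + 1)/(sin(y)^2 - 2*sin(y) + 1)


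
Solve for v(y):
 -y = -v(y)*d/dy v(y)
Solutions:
 v(y) = -sqrt(C1 + y^2)
 v(y) = sqrt(C1 + y^2)


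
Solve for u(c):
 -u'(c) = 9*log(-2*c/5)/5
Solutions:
 u(c) = C1 - 9*c*log(-c)/5 + 9*c*(-log(2) + 1 + log(5))/5


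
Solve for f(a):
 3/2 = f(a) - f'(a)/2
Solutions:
 f(a) = C1*exp(2*a) + 3/2


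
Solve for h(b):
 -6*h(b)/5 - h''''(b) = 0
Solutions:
 h(b) = (C1*sin(10^(3/4)*3^(1/4)*b/10) + C2*cos(10^(3/4)*3^(1/4)*b/10))*exp(-10^(3/4)*3^(1/4)*b/10) + (C3*sin(10^(3/4)*3^(1/4)*b/10) + C4*cos(10^(3/4)*3^(1/4)*b/10))*exp(10^(3/4)*3^(1/4)*b/10)


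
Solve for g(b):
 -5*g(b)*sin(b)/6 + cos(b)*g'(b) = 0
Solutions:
 g(b) = C1/cos(b)^(5/6)


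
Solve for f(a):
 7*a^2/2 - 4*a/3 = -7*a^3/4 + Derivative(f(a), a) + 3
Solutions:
 f(a) = C1 + 7*a^4/16 + 7*a^3/6 - 2*a^2/3 - 3*a


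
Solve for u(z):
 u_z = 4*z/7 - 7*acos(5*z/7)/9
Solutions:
 u(z) = C1 + 2*z^2/7 - 7*z*acos(5*z/7)/9 + 7*sqrt(49 - 25*z^2)/45


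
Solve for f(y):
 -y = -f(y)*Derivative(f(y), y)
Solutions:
 f(y) = -sqrt(C1 + y^2)
 f(y) = sqrt(C1 + y^2)


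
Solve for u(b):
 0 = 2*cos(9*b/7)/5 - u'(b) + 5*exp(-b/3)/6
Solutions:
 u(b) = C1 + 14*sin(9*b/7)/45 - 5*exp(-b/3)/2


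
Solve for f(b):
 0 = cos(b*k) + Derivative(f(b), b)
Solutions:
 f(b) = C1 - sin(b*k)/k


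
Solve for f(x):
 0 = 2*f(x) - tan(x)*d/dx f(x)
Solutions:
 f(x) = C1*sin(x)^2


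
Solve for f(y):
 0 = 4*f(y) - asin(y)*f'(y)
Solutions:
 f(y) = C1*exp(4*Integral(1/asin(y), y))


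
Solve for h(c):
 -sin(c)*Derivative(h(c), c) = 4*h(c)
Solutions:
 h(c) = C1*(cos(c)^2 + 2*cos(c) + 1)/(cos(c)^2 - 2*cos(c) + 1)


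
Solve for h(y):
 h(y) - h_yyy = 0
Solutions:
 h(y) = C3*exp(y) + (C1*sin(sqrt(3)*y/2) + C2*cos(sqrt(3)*y/2))*exp(-y/2)


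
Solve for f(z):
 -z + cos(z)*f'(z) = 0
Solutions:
 f(z) = C1 + Integral(z/cos(z), z)


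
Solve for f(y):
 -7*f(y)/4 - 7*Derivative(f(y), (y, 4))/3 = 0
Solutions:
 f(y) = (C1*sin(3^(1/4)*y/2) + C2*cos(3^(1/4)*y/2))*exp(-3^(1/4)*y/2) + (C3*sin(3^(1/4)*y/2) + C4*cos(3^(1/4)*y/2))*exp(3^(1/4)*y/2)


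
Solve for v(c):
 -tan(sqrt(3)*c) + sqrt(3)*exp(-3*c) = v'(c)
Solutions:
 v(c) = C1 - sqrt(3)*log(tan(sqrt(3)*c)^2 + 1)/6 - sqrt(3)*exp(-3*c)/3


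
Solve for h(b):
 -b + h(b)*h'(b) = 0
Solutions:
 h(b) = -sqrt(C1 + b^2)
 h(b) = sqrt(C1 + b^2)


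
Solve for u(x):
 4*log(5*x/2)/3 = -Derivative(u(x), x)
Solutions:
 u(x) = C1 - 4*x*log(x)/3 - 4*x*log(5)/3 + 4*x*log(2)/3 + 4*x/3


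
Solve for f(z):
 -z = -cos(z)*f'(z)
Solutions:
 f(z) = C1 + Integral(z/cos(z), z)


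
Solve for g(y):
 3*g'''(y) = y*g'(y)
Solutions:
 g(y) = C1 + Integral(C2*airyai(3^(2/3)*y/3) + C3*airybi(3^(2/3)*y/3), y)


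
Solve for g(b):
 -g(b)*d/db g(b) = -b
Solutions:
 g(b) = -sqrt(C1 + b^2)
 g(b) = sqrt(C1 + b^2)


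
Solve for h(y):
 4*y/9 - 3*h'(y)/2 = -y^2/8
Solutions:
 h(y) = C1 + y^3/36 + 4*y^2/27


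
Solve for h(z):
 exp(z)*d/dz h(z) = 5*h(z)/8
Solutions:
 h(z) = C1*exp(-5*exp(-z)/8)


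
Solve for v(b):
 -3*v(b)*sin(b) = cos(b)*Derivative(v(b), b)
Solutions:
 v(b) = C1*cos(b)^3


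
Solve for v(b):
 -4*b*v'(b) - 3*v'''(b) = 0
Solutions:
 v(b) = C1 + Integral(C2*airyai(-6^(2/3)*b/3) + C3*airybi(-6^(2/3)*b/3), b)


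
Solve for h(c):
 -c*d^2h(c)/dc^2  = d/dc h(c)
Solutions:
 h(c) = C1 + C2*log(c)


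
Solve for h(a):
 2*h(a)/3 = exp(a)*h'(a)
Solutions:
 h(a) = C1*exp(-2*exp(-a)/3)


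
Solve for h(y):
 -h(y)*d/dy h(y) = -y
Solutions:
 h(y) = -sqrt(C1 + y^2)
 h(y) = sqrt(C1 + y^2)


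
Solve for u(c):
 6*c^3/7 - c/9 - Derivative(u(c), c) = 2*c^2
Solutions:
 u(c) = C1 + 3*c^4/14 - 2*c^3/3 - c^2/18


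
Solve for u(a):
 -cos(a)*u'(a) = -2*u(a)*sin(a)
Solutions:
 u(a) = C1/cos(a)^2


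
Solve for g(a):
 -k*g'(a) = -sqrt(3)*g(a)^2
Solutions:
 g(a) = -k/(C1*k + sqrt(3)*a)


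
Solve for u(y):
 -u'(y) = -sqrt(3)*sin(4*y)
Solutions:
 u(y) = C1 - sqrt(3)*cos(4*y)/4


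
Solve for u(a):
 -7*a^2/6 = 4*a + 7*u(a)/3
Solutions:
 u(a) = a*(-7*a - 24)/14


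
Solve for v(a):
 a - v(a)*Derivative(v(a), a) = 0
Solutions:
 v(a) = -sqrt(C1 + a^2)
 v(a) = sqrt(C1 + a^2)


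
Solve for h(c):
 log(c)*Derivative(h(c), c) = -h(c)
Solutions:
 h(c) = C1*exp(-li(c))


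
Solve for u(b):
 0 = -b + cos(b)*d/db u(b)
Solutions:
 u(b) = C1 + Integral(b/cos(b), b)


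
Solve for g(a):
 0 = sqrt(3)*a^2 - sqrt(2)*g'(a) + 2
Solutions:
 g(a) = C1 + sqrt(6)*a^3/6 + sqrt(2)*a


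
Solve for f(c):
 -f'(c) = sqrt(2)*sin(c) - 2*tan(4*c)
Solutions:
 f(c) = C1 - log(cos(4*c))/2 + sqrt(2)*cos(c)


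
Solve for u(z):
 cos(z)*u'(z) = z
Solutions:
 u(z) = C1 + Integral(z/cos(z), z)


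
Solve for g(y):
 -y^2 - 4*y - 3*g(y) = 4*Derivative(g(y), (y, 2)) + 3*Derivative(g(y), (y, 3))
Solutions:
 g(y) = C1*exp(y*(-16 + 32*2^(1/3)/(27*sqrt(985) + 857)^(1/3) + 2^(2/3)*(27*sqrt(985) + 857)^(1/3))/36)*sin(2^(1/3)*sqrt(3)*y*(-2^(1/3)*(27*sqrt(985) + 857)^(1/3) + 32/(27*sqrt(985) + 857)^(1/3))/36) + C2*exp(y*(-16 + 32*2^(1/3)/(27*sqrt(985) + 857)^(1/3) + 2^(2/3)*(27*sqrt(985) + 857)^(1/3))/36)*cos(2^(1/3)*sqrt(3)*y*(-2^(1/3)*(27*sqrt(985) + 857)^(1/3) + 32/(27*sqrt(985) + 857)^(1/3))/36) + C3*exp(-y*(32*2^(1/3)/(27*sqrt(985) + 857)^(1/3) + 8 + 2^(2/3)*(27*sqrt(985) + 857)^(1/3))/18) - y^2/3 - 4*y/3 + 8/9


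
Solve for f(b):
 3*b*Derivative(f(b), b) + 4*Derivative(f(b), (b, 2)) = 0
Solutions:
 f(b) = C1 + C2*erf(sqrt(6)*b/4)


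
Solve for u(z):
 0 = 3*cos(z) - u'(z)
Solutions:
 u(z) = C1 + 3*sin(z)


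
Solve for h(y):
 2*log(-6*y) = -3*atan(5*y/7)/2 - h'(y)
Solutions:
 h(y) = C1 - 2*y*log(-y) - 3*y*atan(5*y/7)/2 - 2*y*log(6) + 2*y + 21*log(25*y^2 + 49)/20


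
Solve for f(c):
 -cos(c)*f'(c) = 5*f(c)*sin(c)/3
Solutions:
 f(c) = C1*cos(c)^(5/3)


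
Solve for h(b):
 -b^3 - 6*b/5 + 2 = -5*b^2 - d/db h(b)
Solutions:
 h(b) = C1 + b^4/4 - 5*b^3/3 + 3*b^2/5 - 2*b


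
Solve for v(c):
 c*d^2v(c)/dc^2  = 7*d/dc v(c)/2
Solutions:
 v(c) = C1 + C2*c^(9/2)


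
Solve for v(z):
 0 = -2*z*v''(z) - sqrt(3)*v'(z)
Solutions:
 v(z) = C1 + C2*z^(1 - sqrt(3)/2)


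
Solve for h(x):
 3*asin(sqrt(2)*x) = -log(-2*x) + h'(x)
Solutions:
 h(x) = C1 + x*log(-x) + 3*x*asin(sqrt(2)*x) - x + x*log(2) + 3*sqrt(2)*sqrt(1 - 2*x^2)/2


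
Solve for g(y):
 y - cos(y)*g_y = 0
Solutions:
 g(y) = C1 + Integral(y/cos(y), y)


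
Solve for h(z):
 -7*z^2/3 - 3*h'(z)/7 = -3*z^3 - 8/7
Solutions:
 h(z) = C1 + 7*z^4/4 - 49*z^3/27 + 8*z/3


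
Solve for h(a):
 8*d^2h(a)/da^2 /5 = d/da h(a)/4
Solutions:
 h(a) = C1 + C2*exp(5*a/32)


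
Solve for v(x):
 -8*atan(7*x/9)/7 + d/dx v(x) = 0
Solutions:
 v(x) = C1 + 8*x*atan(7*x/9)/7 - 36*log(49*x^2 + 81)/49


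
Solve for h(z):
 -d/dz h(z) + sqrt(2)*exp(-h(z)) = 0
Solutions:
 h(z) = log(C1 + sqrt(2)*z)


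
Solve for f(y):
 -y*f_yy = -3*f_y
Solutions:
 f(y) = C1 + C2*y^4


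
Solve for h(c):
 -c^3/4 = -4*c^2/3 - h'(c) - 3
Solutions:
 h(c) = C1 + c^4/16 - 4*c^3/9 - 3*c


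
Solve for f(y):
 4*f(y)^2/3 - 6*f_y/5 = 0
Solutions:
 f(y) = -9/(C1 + 10*y)


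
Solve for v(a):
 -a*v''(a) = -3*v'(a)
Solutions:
 v(a) = C1 + C2*a^4


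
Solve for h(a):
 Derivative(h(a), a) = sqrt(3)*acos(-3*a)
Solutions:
 h(a) = C1 + sqrt(3)*(a*acos(-3*a) + sqrt(1 - 9*a^2)/3)


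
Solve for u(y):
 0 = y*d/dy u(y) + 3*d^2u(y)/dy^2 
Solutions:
 u(y) = C1 + C2*erf(sqrt(6)*y/6)


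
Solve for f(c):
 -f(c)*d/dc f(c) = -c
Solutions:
 f(c) = -sqrt(C1 + c^2)
 f(c) = sqrt(C1 + c^2)


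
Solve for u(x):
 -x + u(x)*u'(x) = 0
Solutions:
 u(x) = -sqrt(C1 + x^2)
 u(x) = sqrt(C1 + x^2)


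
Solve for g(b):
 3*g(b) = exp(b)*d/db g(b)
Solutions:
 g(b) = C1*exp(-3*exp(-b))


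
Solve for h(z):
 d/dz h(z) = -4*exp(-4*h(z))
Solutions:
 h(z) = log(-I*(C1 - 16*z)^(1/4))
 h(z) = log(I*(C1 - 16*z)^(1/4))
 h(z) = log(-(C1 - 16*z)^(1/4))
 h(z) = log(C1 - 16*z)/4


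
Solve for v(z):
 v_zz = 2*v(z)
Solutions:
 v(z) = C1*exp(-sqrt(2)*z) + C2*exp(sqrt(2)*z)


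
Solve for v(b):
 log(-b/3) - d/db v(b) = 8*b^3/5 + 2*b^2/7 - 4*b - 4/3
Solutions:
 v(b) = C1 - 2*b^4/5 - 2*b^3/21 + 2*b^2 + b*log(-b) + b*(1/3 - log(3))


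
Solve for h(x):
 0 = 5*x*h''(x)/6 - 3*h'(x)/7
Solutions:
 h(x) = C1 + C2*x^(53/35)


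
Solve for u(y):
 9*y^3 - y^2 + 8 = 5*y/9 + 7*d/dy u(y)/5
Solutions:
 u(y) = C1 + 45*y^4/28 - 5*y^3/21 - 25*y^2/126 + 40*y/7


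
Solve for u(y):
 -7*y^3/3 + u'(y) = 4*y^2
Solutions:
 u(y) = C1 + 7*y^4/12 + 4*y^3/3


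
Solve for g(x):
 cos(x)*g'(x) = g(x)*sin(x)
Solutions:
 g(x) = C1/cos(x)


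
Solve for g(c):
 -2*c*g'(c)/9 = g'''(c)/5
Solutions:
 g(c) = C1 + Integral(C2*airyai(-30^(1/3)*c/3) + C3*airybi(-30^(1/3)*c/3), c)


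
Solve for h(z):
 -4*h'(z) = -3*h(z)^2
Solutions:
 h(z) = -4/(C1 + 3*z)


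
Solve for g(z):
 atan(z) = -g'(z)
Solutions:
 g(z) = C1 - z*atan(z) + log(z^2 + 1)/2


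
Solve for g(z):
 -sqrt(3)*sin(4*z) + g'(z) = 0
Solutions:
 g(z) = C1 - sqrt(3)*cos(4*z)/4


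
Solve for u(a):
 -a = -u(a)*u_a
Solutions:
 u(a) = -sqrt(C1 + a^2)
 u(a) = sqrt(C1 + a^2)


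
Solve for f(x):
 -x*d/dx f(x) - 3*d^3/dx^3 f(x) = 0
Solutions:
 f(x) = C1 + Integral(C2*airyai(-3^(2/3)*x/3) + C3*airybi(-3^(2/3)*x/3), x)


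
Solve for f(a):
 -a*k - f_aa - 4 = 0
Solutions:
 f(a) = C1 + C2*a - a^3*k/6 - 2*a^2


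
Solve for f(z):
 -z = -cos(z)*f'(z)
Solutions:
 f(z) = C1 + Integral(z/cos(z), z)


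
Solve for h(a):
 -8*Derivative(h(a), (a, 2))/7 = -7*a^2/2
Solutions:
 h(a) = C1 + C2*a + 49*a^4/192


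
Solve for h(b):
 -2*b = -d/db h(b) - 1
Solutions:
 h(b) = C1 + b^2 - b


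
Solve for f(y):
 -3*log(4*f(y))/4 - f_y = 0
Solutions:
 4*Integral(1/(log(_y) + 2*log(2)), (_y, f(y)))/3 = C1 - y


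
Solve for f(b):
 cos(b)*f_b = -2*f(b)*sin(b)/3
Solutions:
 f(b) = C1*cos(b)^(2/3)


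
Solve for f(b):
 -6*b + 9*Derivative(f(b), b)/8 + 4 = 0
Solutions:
 f(b) = C1 + 8*b^2/3 - 32*b/9


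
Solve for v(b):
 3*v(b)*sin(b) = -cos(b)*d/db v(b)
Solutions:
 v(b) = C1*cos(b)^3


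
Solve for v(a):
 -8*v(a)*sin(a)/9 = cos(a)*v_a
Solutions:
 v(a) = C1*cos(a)^(8/9)


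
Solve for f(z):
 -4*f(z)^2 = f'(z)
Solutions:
 f(z) = 1/(C1 + 4*z)


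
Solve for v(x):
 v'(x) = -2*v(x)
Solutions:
 v(x) = C1*exp(-2*x)


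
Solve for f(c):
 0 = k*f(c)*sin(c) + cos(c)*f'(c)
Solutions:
 f(c) = C1*exp(k*log(cos(c)))


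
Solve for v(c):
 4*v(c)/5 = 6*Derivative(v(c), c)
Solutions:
 v(c) = C1*exp(2*c/15)


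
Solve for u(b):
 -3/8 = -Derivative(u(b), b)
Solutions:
 u(b) = C1 + 3*b/8


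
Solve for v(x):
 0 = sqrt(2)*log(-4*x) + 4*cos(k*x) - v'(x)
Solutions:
 v(x) = C1 + sqrt(2)*x*(log(-x) - 1) + 2*sqrt(2)*x*log(2) + 4*Piecewise((sin(k*x)/k, Ne(k, 0)), (x, True))


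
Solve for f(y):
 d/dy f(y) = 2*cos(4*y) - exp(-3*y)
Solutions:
 f(y) = C1 + sin(4*y)/2 + exp(-3*y)/3


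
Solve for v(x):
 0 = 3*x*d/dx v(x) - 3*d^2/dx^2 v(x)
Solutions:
 v(x) = C1 + C2*erfi(sqrt(2)*x/2)


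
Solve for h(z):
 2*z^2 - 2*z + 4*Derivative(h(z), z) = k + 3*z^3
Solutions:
 h(z) = C1 + k*z/4 + 3*z^4/16 - z^3/6 + z^2/4


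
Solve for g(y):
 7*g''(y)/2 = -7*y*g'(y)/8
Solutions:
 g(y) = C1 + C2*erf(sqrt(2)*y/4)


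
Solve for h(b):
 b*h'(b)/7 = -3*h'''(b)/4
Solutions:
 h(b) = C1 + Integral(C2*airyai(-42^(2/3)*b/21) + C3*airybi(-42^(2/3)*b/21), b)


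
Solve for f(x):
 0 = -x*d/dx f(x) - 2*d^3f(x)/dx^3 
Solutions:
 f(x) = C1 + Integral(C2*airyai(-2^(2/3)*x/2) + C3*airybi(-2^(2/3)*x/2), x)


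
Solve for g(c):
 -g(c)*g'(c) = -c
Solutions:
 g(c) = -sqrt(C1 + c^2)
 g(c) = sqrt(C1 + c^2)


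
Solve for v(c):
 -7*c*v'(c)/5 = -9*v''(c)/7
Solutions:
 v(c) = C1 + C2*erfi(7*sqrt(10)*c/30)


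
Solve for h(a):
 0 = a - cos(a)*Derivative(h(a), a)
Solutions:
 h(a) = C1 + Integral(a/cos(a), a)


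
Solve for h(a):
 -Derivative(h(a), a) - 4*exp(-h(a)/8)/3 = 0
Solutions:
 h(a) = 8*log(C1 - a/6)


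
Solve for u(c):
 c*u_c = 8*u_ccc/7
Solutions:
 u(c) = C1 + Integral(C2*airyai(7^(1/3)*c/2) + C3*airybi(7^(1/3)*c/2), c)


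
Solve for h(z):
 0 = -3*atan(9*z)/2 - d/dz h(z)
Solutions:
 h(z) = C1 - 3*z*atan(9*z)/2 + log(81*z^2 + 1)/12


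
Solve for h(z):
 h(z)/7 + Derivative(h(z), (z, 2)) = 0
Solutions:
 h(z) = C1*sin(sqrt(7)*z/7) + C2*cos(sqrt(7)*z/7)


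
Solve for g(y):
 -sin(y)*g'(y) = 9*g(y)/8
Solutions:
 g(y) = C1*(cos(y) + 1)^(9/16)/(cos(y) - 1)^(9/16)


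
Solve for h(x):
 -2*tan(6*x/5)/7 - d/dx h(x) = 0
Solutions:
 h(x) = C1 + 5*log(cos(6*x/5))/21


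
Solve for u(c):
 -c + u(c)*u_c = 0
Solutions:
 u(c) = -sqrt(C1 + c^2)
 u(c) = sqrt(C1 + c^2)


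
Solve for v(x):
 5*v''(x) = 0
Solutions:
 v(x) = C1 + C2*x


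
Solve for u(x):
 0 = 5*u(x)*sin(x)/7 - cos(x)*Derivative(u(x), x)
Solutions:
 u(x) = C1/cos(x)^(5/7)


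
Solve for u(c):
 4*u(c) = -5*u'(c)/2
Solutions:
 u(c) = C1*exp(-8*c/5)


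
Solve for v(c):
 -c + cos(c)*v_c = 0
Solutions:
 v(c) = C1 + Integral(c/cos(c), c)


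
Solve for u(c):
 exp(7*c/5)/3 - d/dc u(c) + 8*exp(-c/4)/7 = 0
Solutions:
 u(c) = C1 + 5*exp(7*c/5)/21 - 32*exp(-c/4)/7


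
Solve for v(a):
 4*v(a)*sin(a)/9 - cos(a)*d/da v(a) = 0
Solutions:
 v(a) = C1/cos(a)^(4/9)


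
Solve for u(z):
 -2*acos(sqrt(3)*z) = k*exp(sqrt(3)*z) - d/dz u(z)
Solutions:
 u(z) = C1 + sqrt(3)*k*exp(sqrt(3)*z)/3 + 2*z*acos(sqrt(3)*z) - 2*sqrt(3)*sqrt(1 - 3*z^2)/3


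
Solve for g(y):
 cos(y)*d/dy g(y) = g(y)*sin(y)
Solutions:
 g(y) = C1/cos(y)


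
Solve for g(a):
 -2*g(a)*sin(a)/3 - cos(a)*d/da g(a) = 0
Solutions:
 g(a) = C1*cos(a)^(2/3)


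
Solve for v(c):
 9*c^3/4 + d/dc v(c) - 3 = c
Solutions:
 v(c) = C1 - 9*c^4/16 + c^2/2 + 3*c


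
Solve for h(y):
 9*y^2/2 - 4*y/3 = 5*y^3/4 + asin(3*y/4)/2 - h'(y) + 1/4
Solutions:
 h(y) = C1 + 5*y^4/16 - 3*y^3/2 + 2*y^2/3 + y*asin(3*y/4)/2 + y/4 + sqrt(16 - 9*y^2)/6


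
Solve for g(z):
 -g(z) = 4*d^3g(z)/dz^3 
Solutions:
 g(z) = C3*exp(-2^(1/3)*z/2) + (C1*sin(2^(1/3)*sqrt(3)*z/4) + C2*cos(2^(1/3)*sqrt(3)*z/4))*exp(2^(1/3)*z/4)


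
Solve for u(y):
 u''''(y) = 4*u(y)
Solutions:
 u(y) = C1*exp(-sqrt(2)*y) + C2*exp(sqrt(2)*y) + C3*sin(sqrt(2)*y) + C4*cos(sqrt(2)*y)


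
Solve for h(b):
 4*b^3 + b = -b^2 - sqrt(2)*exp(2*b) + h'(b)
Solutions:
 h(b) = C1 + b^4 + b^3/3 + b^2/2 + sqrt(2)*exp(2*b)/2


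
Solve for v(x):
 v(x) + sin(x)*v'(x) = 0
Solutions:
 v(x) = C1*sqrt(cos(x) + 1)/sqrt(cos(x) - 1)


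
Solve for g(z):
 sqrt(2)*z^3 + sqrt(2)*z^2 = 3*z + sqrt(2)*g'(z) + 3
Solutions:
 g(z) = C1 + z^4/4 + z^3/3 - 3*sqrt(2)*z^2/4 - 3*sqrt(2)*z/2


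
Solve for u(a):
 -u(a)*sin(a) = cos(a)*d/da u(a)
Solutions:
 u(a) = C1*cos(a)


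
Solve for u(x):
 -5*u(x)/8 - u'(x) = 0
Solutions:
 u(x) = C1*exp(-5*x/8)


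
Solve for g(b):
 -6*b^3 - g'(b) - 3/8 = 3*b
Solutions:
 g(b) = C1 - 3*b^4/2 - 3*b^2/2 - 3*b/8


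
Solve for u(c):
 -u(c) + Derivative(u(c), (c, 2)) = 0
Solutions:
 u(c) = C1*exp(-c) + C2*exp(c)


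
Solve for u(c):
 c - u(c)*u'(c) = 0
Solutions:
 u(c) = -sqrt(C1 + c^2)
 u(c) = sqrt(C1 + c^2)


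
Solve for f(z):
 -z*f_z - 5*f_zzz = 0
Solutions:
 f(z) = C1 + Integral(C2*airyai(-5^(2/3)*z/5) + C3*airybi(-5^(2/3)*z/5), z)


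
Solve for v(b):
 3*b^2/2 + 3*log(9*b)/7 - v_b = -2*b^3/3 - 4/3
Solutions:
 v(b) = C1 + b^4/6 + b^3/2 + 3*b*log(b)/7 + 19*b/21 + 6*b*log(3)/7


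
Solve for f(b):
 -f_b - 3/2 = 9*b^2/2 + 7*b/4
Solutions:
 f(b) = C1 - 3*b^3/2 - 7*b^2/8 - 3*b/2


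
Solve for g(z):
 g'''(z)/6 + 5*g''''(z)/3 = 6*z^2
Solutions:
 g(z) = C1 + C2*z + C3*z^2 + C4*exp(-z/10) + 3*z^5/5 - 30*z^4 + 1200*z^3


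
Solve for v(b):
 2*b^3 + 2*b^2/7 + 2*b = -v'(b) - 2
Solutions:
 v(b) = C1 - b^4/2 - 2*b^3/21 - b^2 - 2*b


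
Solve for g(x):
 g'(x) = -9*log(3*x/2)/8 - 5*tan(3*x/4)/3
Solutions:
 g(x) = C1 - 9*x*log(x)/8 - 9*x*log(3)/8 + 9*x*log(2)/8 + 9*x/8 + 20*log(cos(3*x/4))/9


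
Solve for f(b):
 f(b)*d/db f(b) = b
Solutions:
 f(b) = -sqrt(C1 + b^2)
 f(b) = sqrt(C1 + b^2)


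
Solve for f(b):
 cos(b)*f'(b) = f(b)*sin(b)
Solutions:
 f(b) = C1/cos(b)


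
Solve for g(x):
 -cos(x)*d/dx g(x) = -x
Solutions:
 g(x) = C1 + Integral(x/cos(x), x)


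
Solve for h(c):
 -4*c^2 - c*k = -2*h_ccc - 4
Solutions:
 h(c) = C1 + C2*c + C3*c^2 + c^5/30 + c^4*k/48 - c^3/3


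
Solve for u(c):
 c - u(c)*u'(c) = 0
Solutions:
 u(c) = -sqrt(C1 + c^2)
 u(c) = sqrt(C1 + c^2)


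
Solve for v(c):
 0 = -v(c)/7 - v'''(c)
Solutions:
 v(c) = C3*exp(-7^(2/3)*c/7) + (C1*sin(sqrt(3)*7^(2/3)*c/14) + C2*cos(sqrt(3)*7^(2/3)*c/14))*exp(7^(2/3)*c/14)


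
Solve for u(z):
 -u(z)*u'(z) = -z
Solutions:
 u(z) = -sqrt(C1 + z^2)
 u(z) = sqrt(C1 + z^2)


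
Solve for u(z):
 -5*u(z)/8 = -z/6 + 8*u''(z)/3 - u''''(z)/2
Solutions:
 u(z) = C1*exp(-sqrt(6)*z*sqrt(16 + sqrt(301))/6) + C2*exp(sqrt(6)*z*sqrt(16 + sqrt(301))/6) + C3*sin(sqrt(6)*z*sqrt(-16 + sqrt(301))/6) + C4*cos(sqrt(6)*z*sqrt(-16 + sqrt(301))/6) + 4*z/15


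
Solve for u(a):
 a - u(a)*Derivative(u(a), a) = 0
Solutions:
 u(a) = -sqrt(C1 + a^2)
 u(a) = sqrt(C1 + a^2)


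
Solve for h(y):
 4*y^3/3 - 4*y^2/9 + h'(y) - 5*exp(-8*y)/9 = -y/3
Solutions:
 h(y) = C1 - y^4/3 + 4*y^3/27 - y^2/6 - 5*exp(-8*y)/72


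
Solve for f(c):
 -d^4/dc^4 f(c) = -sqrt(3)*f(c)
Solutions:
 f(c) = C1*exp(-3^(1/8)*c) + C2*exp(3^(1/8)*c) + C3*sin(3^(1/8)*c) + C4*cos(3^(1/8)*c)


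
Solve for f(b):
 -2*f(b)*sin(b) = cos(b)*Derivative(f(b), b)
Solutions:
 f(b) = C1*cos(b)^2


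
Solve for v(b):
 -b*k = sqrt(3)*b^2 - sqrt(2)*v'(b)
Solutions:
 v(b) = C1 + sqrt(6)*b^3/6 + sqrt(2)*b^2*k/4


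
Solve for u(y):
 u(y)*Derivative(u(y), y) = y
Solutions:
 u(y) = -sqrt(C1 + y^2)
 u(y) = sqrt(C1 + y^2)


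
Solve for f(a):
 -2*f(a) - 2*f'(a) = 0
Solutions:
 f(a) = C1*exp(-a)


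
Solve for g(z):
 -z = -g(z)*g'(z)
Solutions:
 g(z) = -sqrt(C1 + z^2)
 g(z) = sqrt(C1 + z^2)


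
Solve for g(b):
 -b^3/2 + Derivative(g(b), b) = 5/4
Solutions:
 g(b) = C1 + b^4/8 + 5*b/4


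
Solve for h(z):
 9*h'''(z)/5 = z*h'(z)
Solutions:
 h(z) = C1 + Integral(C2*airyai(15^(1/3)*z/3) + C3*airybi(15^(1/3)*z/3), z)


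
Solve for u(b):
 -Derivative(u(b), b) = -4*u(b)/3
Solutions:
 u(b) = C1*exp(4*b/3)


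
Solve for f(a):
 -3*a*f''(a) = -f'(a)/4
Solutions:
 f(a) = C1 + C2*a^(13/12)


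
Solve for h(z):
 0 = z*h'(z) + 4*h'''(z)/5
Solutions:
 h(z) = C1 + Integral(C2*airyai(-10^(1/3)*z/2) + C3*airybi(-10^(1/3)*z/2), z)


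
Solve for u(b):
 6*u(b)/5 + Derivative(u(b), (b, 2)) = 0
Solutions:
 u(b) = C1*sin(sqrt(30)*b/5) + C2*cos(sqrt(30)*b/5)


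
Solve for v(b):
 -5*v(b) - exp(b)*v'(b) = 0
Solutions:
 v(b) = C1*exp(5*exp(-b))


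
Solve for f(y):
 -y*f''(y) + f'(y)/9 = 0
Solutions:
 f(y) = C1 + C2*y^(10/9)


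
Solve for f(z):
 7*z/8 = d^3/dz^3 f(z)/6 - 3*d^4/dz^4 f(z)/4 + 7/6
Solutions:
 f(z) = C1 + C2*z + C3*z^2 + C4*exp(2*z/9) + 7*z^4/32 + 133*z^3/48


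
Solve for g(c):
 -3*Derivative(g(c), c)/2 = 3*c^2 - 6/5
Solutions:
 g(c) = C1 - 2*c^3/3 + 4*c/5


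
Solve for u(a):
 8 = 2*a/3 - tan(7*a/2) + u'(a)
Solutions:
 u(a) = C1 - a^2/3 + 8*a - 2*log(cos(7*a/2))/7


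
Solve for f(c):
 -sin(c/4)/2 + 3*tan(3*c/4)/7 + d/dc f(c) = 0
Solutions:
 f(c) = C1 + 4*log(cos(3*c/4))/7 - 2*cos(c/4)


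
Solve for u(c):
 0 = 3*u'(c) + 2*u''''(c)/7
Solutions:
 u(c) = C1 + C4*exp(-2^(2/3)*21^(1/3)*c/2) + (C2*sin(2^(2/3)*3^(5/6)*7^(1/3)*c/4) + C3*cos(2^(2/3)*3^(5/6)*7^(1/3)*c/4))*exp(2^(2/3)*21^(1/3)*c/4)


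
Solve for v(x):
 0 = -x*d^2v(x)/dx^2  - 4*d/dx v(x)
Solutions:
 v(x) = C1 + C2/x^3


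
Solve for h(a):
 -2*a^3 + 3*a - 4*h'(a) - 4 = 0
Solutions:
 h(a) = C1 - a^4/8 + 3*a^2/8 - a


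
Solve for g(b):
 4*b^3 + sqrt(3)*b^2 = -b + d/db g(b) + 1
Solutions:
 g(b) = C1 + b^4 + sqrt(3)*b^3/3 + b^2/2 - b


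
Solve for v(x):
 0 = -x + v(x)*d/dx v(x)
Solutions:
 v(x) = -sqrt(C1 + x^2)
 v(x) = sqrt(C1 + x^2)


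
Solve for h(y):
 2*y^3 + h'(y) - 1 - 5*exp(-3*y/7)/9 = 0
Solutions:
 h(y) = C1 - y^4/2 + y - 35*exp(-3*y/7)/27


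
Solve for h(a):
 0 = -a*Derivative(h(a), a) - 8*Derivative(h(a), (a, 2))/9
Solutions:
 h(a) = C1 + C2*erf(3*a/4)


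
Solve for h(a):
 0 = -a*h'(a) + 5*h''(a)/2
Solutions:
 h(a) = C1 + C2*erfi(sqrt(5)*a/5)


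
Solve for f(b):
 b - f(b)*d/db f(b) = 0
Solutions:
 f(b) = -sqrt(C1 + b^2)
 f(b) = sqrt(C1 + b^2)


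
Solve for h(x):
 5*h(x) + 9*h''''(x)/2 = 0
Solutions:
 h(x) = (C1*sin(2^(3/4)*sqrt(3)*5^(1/4)*x/6) + C2*cos(2^(3/4)*sqrt(3)*5^(1/4)*x/6))*exp(-2^(3/4)*sqrt(3)*5^(1/4)*x/6) + (C3*sin(2^(3/4)*sqrt(3)*5^(1/4)*x/6) + C4*cos(2^(3/4)*sqrt(3)*5^(1/4)*x/6))*exp(2^(3/4)*sqrt(3)*5^(1/4)*x/6)


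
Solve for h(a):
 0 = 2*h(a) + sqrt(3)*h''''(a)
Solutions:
 h(a) = (C1*sin(2^(3/4)*3^(7/8)*a/6) + C2*cos(2^(3/4)*3^(7/8)*a/6))*exp(-2^(3/4)*3^(7/8)*a/6) + (C3*sin(2^(3/4)*3^(7/8)*a/6) + C4*cos(2^(3/4)*3^(7/8)*a/6))*exp(2^(3/4)*3^(7/8)*a/6)


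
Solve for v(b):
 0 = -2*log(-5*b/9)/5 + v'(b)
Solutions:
 v(b) = C1 + 2*b*log(-b)/5 + 2*b*(-2*log(3) - 1 + log(5))/5


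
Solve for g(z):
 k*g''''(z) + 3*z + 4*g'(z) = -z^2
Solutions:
 g(z) = C1 + C2*exp(2^(2/3)*z*(-1/k)^(1/3)) + C3*exp(2^(2/3)*z*(-1/k)^(1/3)*(-1 + sqrt(3)*I)/2) + C4*exp(-2^(2/3)*z*(-1/k)^(1/3)*(1 + sqrt(3)*I)/2) - z^3/12 - 3*z^2/8


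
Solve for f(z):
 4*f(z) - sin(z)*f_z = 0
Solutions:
 f(z) = C1*(cos(z)^2 - 2*cos(z) + 1)/(cos(z)^2 + 2*cos(z) + 1)


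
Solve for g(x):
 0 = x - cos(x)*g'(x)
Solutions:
 g(x) = C1 + Integral(x/cos(x), x)


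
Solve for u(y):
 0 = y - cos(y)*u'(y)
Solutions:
 u(y) = C1 + Integral(y/cos(y), y)


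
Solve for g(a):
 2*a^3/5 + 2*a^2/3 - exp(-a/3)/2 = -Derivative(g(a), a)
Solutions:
 g(a) = C1 - a^4/10 - 2*a^3/9 - 3*exp(-a/3)/2


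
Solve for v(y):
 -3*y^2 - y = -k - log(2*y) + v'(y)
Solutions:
 v(y) = C1 + k*y - y^3 - y^2/2 + y*log(y) - y + y*log(2)


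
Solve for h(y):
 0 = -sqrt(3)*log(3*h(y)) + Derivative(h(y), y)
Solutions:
 -sqrt(3)*Integral(1/(log(_y) + log(3)), (_y, h(y)))/3 = C1 - y


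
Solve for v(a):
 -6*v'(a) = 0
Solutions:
 v(a) = C1


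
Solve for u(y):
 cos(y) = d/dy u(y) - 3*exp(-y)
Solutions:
 u(y) = C1 + sin(y) - 3*exp(-y)


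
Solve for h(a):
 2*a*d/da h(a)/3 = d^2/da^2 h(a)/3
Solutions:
 h(a) = C1 + C2*erfi(a)


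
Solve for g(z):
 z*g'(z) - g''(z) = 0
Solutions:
 g(z) = C1 + C2*erfi(sqrt(2)*z/2)


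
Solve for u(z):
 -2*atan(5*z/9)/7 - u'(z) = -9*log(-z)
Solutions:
 u(z) = C1 + 9*z*log(-z) - 2*z*atan(5*z/9)/7 - 9*z + 9*log(25*z^2 + 81)/35


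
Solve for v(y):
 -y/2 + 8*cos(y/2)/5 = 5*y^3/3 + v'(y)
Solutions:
 v(y) = C1 - 5*y^4/12 - y^2/4 + 16*sin(y/2)/5


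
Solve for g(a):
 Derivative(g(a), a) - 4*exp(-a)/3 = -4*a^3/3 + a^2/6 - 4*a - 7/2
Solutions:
 g(a) = C1 - a^4/3 + a^3/18 - 2*a^2 - 7*a/2 - 4*exp(-a)/3


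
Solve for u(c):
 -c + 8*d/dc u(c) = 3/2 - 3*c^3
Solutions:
 u(c) = C1 - 3*c^4/32 + c^2/16 + 3*c/16


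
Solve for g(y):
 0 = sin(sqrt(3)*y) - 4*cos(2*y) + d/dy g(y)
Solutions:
 g(y) = C1 + 2*sin(2*y) + sqrt(3)*cos(sqrt(3)*y)/3


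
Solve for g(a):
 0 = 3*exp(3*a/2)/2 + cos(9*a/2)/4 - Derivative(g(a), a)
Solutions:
 g(a) = C1 + exp(3*a/2) + sin(9*a/2)/18


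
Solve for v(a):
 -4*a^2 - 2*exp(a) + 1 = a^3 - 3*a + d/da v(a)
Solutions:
 v(a) = C1 - a^4/4 - 4*a^3/3 + 3*a^2/2 + a - 2*exp(a)


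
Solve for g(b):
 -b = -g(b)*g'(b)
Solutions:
 g(b) = -sqrt(C1 + b^2)
 g(b) = sqrt(C1 + b^2)


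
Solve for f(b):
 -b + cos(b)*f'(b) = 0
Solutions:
 f(b) = C1 + Integral(b/cos(b), b)


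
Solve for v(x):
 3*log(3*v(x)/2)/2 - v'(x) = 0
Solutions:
 2*Integral(1/(-log(_y) - log(3) + log(2)), (_y, v(x)))/3 = C1 - x


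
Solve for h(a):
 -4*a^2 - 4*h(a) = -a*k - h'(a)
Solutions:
 h(a) = C1*exp(4*a) - a^2 + a*k/4 - a/2 + k/16 - 1/8


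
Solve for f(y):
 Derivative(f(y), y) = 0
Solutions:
 f(y) = C1


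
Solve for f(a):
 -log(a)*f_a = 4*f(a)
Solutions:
 f(a) = C1*exp(-4*li(a))


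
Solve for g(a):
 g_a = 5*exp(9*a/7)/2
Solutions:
 g(a) = C1 + 35*exp(9*a/7)/18


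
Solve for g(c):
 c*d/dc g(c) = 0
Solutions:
 g(c) = C1


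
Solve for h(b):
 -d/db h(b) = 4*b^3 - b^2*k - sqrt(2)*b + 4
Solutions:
 h(b) = C1 - b^4 + b^3*k/3 + sqrt(2)*b^2/2 - 4*b


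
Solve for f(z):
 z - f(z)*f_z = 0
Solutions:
 f(z) = -sqrt(C1 + z^2)
 f(z) = sqrt(C1 + z^2)


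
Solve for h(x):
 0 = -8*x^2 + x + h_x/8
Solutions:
 h(x) = C1 + 64*x^3/3 - 4*x^2


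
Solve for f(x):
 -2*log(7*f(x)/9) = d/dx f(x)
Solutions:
 -Integral(1/(-log(_y) - log(7) + 2*log(3)), (_y, f(x)))/2 = C1 - x


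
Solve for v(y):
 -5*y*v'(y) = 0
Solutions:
 v(y) = C1


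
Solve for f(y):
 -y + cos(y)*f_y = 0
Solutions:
 f(y) = C1 + Integral(y/cos(y), y)


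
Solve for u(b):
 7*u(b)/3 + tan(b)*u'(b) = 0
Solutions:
 u(b) = C1/sin(b)^(7/3)


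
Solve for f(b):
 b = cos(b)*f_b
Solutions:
 f(b) = C1 + Integral(b/cos(b), b)


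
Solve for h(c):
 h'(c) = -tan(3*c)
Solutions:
 h(c) = C1 + log(cos(3*c))/3


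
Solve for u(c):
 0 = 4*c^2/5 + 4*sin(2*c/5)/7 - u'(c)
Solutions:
 u(c) = C1 + 4*c^3/15 - 10*cos(2*c/5)/7


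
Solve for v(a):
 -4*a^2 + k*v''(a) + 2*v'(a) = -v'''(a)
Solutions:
 v(a) = C1 + C2*exp(a*(-k + sqrt(k^2 - 8))/2) + C3*exp(-a*(k + sqrt(k^2 - 8))/2) + 2*a^3/3 - a^2*k + a*k^2 - 2*a


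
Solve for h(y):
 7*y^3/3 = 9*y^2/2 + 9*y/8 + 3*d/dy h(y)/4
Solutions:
 h(y) = C1 + 7*y^4/9 - 2*y^3 - 3*y^2/4


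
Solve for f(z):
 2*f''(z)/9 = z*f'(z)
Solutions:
 f(z) = C1 + C2*erfi(3*z/2)


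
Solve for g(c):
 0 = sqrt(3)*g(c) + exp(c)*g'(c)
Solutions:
 g(c) = C1*exp(sqrt(3)*exp(-c))


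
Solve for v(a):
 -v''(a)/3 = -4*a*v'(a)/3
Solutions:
 v(a) = C1 + C2*erfi(sqrt(2)*a)


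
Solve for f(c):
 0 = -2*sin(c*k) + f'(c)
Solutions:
 f(c) = C1 - 2*cos(c*k)/k


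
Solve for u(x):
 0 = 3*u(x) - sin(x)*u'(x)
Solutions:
 u(x) = C1*(cos(x) - 1)^(3/2)/(cos(x) + 1)^(3/2)


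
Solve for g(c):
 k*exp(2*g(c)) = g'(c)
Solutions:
 g(c) = log(-sqrt(-1/(C1 + c*k))) - log(2)/2
 g(c) = log(-1/(C1 + c*k))/2 - log(2)/2


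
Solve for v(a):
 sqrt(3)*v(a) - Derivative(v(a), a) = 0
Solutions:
 v(a) = C1*exp(sqrt(3)*a)


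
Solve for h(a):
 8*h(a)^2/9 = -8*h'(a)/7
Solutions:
 h(a) = 9/(C1 + 7*a)


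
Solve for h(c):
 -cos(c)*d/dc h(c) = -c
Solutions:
 h(c) = C1 + Integral(c/cos(c), c)


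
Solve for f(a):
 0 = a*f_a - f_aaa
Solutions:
 f(a) = C1 + Integral(C2*airyai(a) + C3*airybi(a), a)


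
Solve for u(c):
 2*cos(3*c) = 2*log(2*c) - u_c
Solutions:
 u(c) = C1 + 2*c*log(c) - 2*c + 2*c*log(2) - 2*sin(3*c)/3


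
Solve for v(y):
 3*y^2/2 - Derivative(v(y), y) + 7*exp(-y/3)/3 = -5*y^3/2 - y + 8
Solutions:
 v(y) = C1 + 5*y^4/8 + y^3/2 + y^2/2 - 8*y - 7*exp(-y/3)


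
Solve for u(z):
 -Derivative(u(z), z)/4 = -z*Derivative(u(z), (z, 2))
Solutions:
 u(z) = C1 + C2*z^(5/4)


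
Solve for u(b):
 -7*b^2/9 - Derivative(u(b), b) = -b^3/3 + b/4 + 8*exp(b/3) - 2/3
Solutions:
 u(b) = C1 + b^4/12 - 7*b^3/27 - b^2/8 + 2*b/3 - 24*exp(b/3)


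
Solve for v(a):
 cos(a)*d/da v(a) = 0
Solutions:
 v(a) = C1


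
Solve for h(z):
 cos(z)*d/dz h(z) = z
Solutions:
 h(z) = C1 + Integral(z/cos(z), z)


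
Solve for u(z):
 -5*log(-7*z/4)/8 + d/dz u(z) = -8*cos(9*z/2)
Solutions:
 u(z) = C1 + 5*z*log(-z)/8 - 5*z*log(2)/4 - 5*z/8 + 5*z*log(7)/8 - 16*sin(9*z/2)/9


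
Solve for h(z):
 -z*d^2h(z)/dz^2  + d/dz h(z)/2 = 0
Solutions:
 h(z) = C1 + C2*z^(3/2)


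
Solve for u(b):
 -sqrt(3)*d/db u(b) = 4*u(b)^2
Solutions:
 u(b) = 3/(C1 + 4*sqrt(3)*b)


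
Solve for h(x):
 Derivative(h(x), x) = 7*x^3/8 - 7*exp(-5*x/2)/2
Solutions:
 h(x) = C1 + 7*x^4/32 + 7*exp(-5*x/2)/5


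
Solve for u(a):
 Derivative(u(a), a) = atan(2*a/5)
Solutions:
 u(a) = C1 + a*atan(2*a/5) - 5*log(4*a^2 + 25)/4


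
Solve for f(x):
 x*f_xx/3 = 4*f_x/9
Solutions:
 f(x) = C1 + C2*x^(7/3)


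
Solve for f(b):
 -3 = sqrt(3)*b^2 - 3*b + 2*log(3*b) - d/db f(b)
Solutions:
 f(b) = C1 + sqrt(3)*b^3/3 - 3*b^2/2 + 2*b*log(b) + b + b*log(9)


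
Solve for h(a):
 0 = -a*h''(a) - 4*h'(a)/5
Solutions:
 h(a) = C1 + C2*a^(1/5)


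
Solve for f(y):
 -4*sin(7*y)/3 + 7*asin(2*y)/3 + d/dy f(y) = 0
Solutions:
 f(y) = C1 - 7*y*asin(2*y)/3 - 7*sqrt(1 - 4*y^2)/6 - 4*cos(7*y)/21


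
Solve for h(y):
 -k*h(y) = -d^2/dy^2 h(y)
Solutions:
 h(y) = C1*exp(-sqrt(k)*y) + C2*exp(sqrt(k)*y)


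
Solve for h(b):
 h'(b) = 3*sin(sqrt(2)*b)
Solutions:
 h(b) = C1 - 3*sqrt(2)*cos(sqrt(2)*b)/2


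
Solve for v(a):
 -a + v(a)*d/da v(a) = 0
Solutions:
 v(a) = -sqrt(C1 + a^2)
 v(a) = sqrt(C1 + a^2)
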